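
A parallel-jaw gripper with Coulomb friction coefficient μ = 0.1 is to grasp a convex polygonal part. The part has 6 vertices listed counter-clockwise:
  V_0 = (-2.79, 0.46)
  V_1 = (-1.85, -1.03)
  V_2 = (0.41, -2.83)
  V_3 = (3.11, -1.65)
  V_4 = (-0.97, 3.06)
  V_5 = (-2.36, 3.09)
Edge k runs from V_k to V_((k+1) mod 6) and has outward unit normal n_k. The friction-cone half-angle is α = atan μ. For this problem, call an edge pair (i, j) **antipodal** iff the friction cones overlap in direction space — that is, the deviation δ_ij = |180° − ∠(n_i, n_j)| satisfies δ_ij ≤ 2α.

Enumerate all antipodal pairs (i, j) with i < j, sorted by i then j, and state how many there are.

count = 2; pairs: (0,3), (1,3)

α = atan 0.1 = 5.71°;  2α = 11.42°
n_0 = (-0.8458, -0.5336)
n_1 = (-0.6230, -0.7822)
n_2 = (+0.4005, -0.9163)
n_3 = (+0.7558, +0.6547)
n_4 = (+0.0216, +0.9998)
n_5 = (-0.9869, +0.1614)
  (0,1): δ = 160.78°  ·
  (0,2): δ = 98.64°  ·
  (0,3): δ = 8.65°  ✓
  (0,4): δ = 56.52°  ·
  (0,5): δ = 138.47°  ·
  (1,2): δ = 117.86°  ·
  (1,3): δ = 10.56°  ✓
  (1,4): δ = 37.30°  ·
  (1,5): δ = 119.25°  ·
  (2,3): δ = 72.71°  ·
  (2,4): δ = 24.84°  ·
  (2,5): δ = 57.11°  ·
  (3,4): δ = 132.14°  ·
  (3,5): δ = 50.19°  ·
  (4,5): δ = 98.05°  ·
antipodal pairs: 2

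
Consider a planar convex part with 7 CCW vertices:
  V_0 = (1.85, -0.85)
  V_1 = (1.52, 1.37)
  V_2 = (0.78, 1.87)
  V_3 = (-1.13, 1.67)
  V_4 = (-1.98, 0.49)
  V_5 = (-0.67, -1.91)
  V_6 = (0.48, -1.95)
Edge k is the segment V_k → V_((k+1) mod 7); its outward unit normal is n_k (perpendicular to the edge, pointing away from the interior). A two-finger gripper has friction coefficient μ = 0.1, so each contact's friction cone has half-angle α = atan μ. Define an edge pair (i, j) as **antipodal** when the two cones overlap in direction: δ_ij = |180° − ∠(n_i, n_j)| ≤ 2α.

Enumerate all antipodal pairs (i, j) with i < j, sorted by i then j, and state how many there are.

count = 1; pairs: (2,5)

α = atan 0.1 = 5.71°;  2α = 11.42°
n_0 = (+0.9891, +0.1470)
n_1 = (+0.5599, +0.8286)
n_2 = (-0.1041, +0.9946)
n_3 = (-0.8114, +0.5845)
n_4 = (-0.8778, -0.4791)
n_5 = (-0.0348, -0.9994)
n_6 = (+0.6261, -0.7798)
  (0,1): δ = 132.50°  ·
  (0,2): δ = 92.48°  ·
  (0,3): δ = 44.22°  ·
  (0,4): δ = 20.17°  ·
  (0,5): δ = 79.55°  ·
  (0,6): δ = 120.31°  ·
  (1,2): δ = 139.98°  ·
  (1,3): δ = 91.72°  ·
  (1,4): δ = 27.33°  ·
  (1,5): δ = 32.05°  ·
  (1,6): δ = 72.81°  ·
  (2,3): δ = 131.74°  ·
  (2,4): δ = 67.35°  ·
  (2,5): δ = 7.97°  ✓
  (2,6): δ = 32.78°  ·
  (3,4): δ = 115.61°  ·
  (3,5): δ = 56.23°  ·
  (3,6): δ = 15.47°  ·
  (4,5): δ = 120.62°  ·
  (4,6): δ = 79.87°  ·
  (5,6): δ = 139.25°  ·
antipodal pairs: 1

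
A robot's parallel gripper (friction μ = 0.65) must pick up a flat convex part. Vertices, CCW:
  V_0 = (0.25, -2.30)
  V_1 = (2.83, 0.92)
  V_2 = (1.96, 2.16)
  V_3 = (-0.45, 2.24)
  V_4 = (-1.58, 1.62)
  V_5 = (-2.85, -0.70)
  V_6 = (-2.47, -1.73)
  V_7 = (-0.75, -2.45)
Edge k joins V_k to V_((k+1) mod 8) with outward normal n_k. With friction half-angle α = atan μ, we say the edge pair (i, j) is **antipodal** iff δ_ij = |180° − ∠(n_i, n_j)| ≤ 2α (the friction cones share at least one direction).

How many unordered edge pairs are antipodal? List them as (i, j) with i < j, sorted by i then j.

count = 13; pairs: (0,2), (0,3), (0,4), (0,5), (1,4), (1,5), (1,6), (1,7), (2,6), (2,7), (3,6), (3,7), (4,7)

α = atan 0.65 = 33.02°;  2α = 66.05°
n_0 = (+0.7804, -0.6253)
n_1 = (+0.8186, +0.5743)
n_2 = (+0.0332, +0.9994)
n_3 = (-0.4810, +0.8767)
n_4 = (-0.8772, +0.4802)
n_5 = (-0.9382, -0.3461)
n_6 = (-0.3861, -0.9224)
n_7 = (+0.1483, -0.9889)
  (0,1): δ = 106.24°  ·
  (0,2): δ = 53.20°  ✓
  (0,3): δ = 22.54°  ✓
  (0,4): δ = 10.01°  ✓
  (0,5): δ = 58.95°  ✓
  (0,6): δ = 105.99°  ·
  (0,7): δ = 137.23°  ·
  (1,2): δ = 126.96°  ·
  (1,3): δ = 96.30°  ·
  (1,4): δ = 63.75°  ✓
  (1,5): δ = 14.80°  ✓
  (1,6): δ = 32.23°  ✓
  (1,7): δ = 63.48°  ✓
  (2,3): δ = 149.35°  ·
  (2,4): δ = 116.80°  ·
  (2,5): δ = 67.85°  ·
  (2,6): δ = 20.81°  ✓
  (2,7): δ = 10.43°  ✓
  (3,4): δ = 147.45°  ·
  (3,5): δ = 98.50°  ·
  (3,6): δ = 51.47°  ✓
  (3,7): δ = 20.22°  ✓
  (4,5): δ = 131.05°  ·
  (4,6): δ = 84.02°  ·
  (4,7): δ = 52.77°  ✓
  (5,6): δ = 132.97°  ·
  (5,7): δ = 101.72°  ·
  (6,7): δ = 148.75°  ·
antipodal pairs: 13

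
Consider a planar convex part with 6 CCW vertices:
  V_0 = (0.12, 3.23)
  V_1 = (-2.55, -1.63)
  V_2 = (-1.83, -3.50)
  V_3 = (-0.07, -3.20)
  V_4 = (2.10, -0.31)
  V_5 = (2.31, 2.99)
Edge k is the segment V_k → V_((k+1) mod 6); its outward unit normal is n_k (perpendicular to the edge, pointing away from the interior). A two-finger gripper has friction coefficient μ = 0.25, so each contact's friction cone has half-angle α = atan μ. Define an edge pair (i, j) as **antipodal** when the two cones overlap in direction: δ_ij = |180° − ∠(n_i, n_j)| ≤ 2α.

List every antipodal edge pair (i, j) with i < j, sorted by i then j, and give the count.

count = 4; pairs: (0,3), (0,4), (1,4), (2,5)

α = atan 0.25 = 14.04°;  2α = 28.07°
n_0 = (-0.8764, +0.4815)
n_1 = (-0.9332, -0.3593)
n_2 = (+0.1680, -0.9858)
n_3 = (+0.7997, -0.6004)
n_4 = (+0.9980, -0.0635)
n_5 = (+0.1089, +0.9940)
  (0,1): δ = 130.16°  ·
  (0,2): δ = 51.54°  ·
  (0,3): δ = 8.12°  ✓
  (0,4): δ = 25.14°  ✓
  (0,5): δ = 112.53°  ·
  (1,2): δ = 101.38°  ·
  (1,3): δ = 57.96°  ·
  (1,4): δ = 24.70°  ✓
  (1,5): δ = 62.69°  ·
  (2,3): δ = 136.57°  ·
  (2,4): δ = 103.31°  ·
  (2,5): δ = 15.93°  ✓
  (3,4): δ = 146.74°  ·
  (3,5): δ = 59.35°  ·
  (4,5): δ = 92.61°  ·
antipodal pairs: 4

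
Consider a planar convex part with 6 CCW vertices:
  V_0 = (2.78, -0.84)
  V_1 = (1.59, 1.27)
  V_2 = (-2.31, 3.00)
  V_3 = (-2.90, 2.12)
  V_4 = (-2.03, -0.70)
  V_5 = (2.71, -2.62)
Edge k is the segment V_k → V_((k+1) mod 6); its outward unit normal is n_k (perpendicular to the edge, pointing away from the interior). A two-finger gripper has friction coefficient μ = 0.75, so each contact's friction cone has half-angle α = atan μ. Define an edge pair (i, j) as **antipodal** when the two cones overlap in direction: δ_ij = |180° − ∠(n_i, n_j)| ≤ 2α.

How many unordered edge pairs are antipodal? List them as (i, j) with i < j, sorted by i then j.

α = atan 0.75 = 36.87°;  2α = 73.74°
n_0 = (+0.8710, +0.4912)
n_1 = (+0.4055, +0.9141)
n_2 = (-0.8306, +0.5569)
n_3 = (-0.9556, -0.2948)
n_4 = (-0.3754, -0.9268)
n_5 = (+0.9992, -0.0393)
  (0,1): δ = 143.34°  ·
  (0,2): δ = 63.26°  ✓
  (0,3): δ = 12.28°  ✓
  (0,4): δ = 38.53°  ✓
  (0,5): δ = 148.33°  ·
  (1,2): δ = 99.92°  ·
  (1,3): δ = 48.93°  ✓
  (1,4): δ = 1.87°  ✓
  (1,5): δ = 111.67°  ·
  (2,3): δ = 129.01°  ·
  (2,4): δ = 78.21°  ·
  (2,5): δ = 31.59°  ✓
  (3,4): δ = 129.20°  ·
  (3,5): δ = 19.40°  ✓
  (4,5): δ = 70.20°  ✓
antipodal pairs: 8

count = 8; pairs: (0,2), (0,3), (0,4), (1,3), (1,4), (2,5), (3,5), (4,5)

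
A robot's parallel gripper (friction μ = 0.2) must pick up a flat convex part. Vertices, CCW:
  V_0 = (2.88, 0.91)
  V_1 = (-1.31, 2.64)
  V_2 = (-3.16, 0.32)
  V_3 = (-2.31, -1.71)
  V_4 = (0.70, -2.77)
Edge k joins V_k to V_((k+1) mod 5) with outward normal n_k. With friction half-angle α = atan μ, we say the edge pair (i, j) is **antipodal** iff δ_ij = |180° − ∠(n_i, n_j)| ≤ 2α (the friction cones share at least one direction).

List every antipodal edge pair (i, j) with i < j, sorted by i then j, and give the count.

count = 2; pairs: (0,3), (1,4)

α = atan 0.2 = 11.31°;  2α = 22.62°
n_0 = (+0.3816, +0.9243)
n_1 = (-0.7819, +0.6235)
n_2 = (-0.9224, -0.3862)
n_3 = (-0.3322, -0.9432)
n_4 = (+0.8604, -0.5097)
  (0,1): δ = 106.13°  ·
  (0,2): δ = 44.84°  ·
  (0,3): δ = 3.03°  ✓
  (0,4): δ = 81.79°  ·
  (1,2): δ = 118.71°  ·
  (1,3): δ = 70.83°  ·
  (1,4): δ = 7.93°  ✓
  (2,3): δ = 132.12°  ·
  (2,4): δ = 53.36°  ·
  (3,4): δ = 101.24°  ·
antipodal pairs: 2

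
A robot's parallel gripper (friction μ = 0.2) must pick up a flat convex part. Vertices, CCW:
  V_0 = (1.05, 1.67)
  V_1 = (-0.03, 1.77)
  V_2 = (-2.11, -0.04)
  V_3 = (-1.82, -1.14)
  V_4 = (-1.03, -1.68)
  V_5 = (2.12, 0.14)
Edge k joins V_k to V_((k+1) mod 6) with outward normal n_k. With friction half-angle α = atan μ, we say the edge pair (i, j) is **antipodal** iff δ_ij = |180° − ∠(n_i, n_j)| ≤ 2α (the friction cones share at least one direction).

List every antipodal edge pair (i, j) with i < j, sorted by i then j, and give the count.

α = atan 0.2 = 11.31°;  2α = 22.62°
n_0 = (+0.0922, +0.9957)
n_1 = (-0.6564, +0.7544)
n_2 = (-0.9670, -0.2549)
n_3 = (-0.5643, -0.8256)
n_4 = (+0.5003, -0.8659)
n_5 = (+0.8195, +0.5731)
  (0,1): δ = 133.68°  ·
  (0,2): δ = 69.94°  ·
  (0,3): δ = 29.06°  ·
  (0,4): δ = 35.31°  ·
  (0,5): δ = 130.26°  ·
  (1,2): δ = 116.26°  ·
  (1,3): δ = 75.38°  ·
  (1,4): δ = 11.01°  ✓
  (1,5): δ = 83.94°  ·
  (2,3): δ = 139.12°  ·
  (2,4): δ = 74.75°  ·
  (2,5): δ = 20.20°  ✓
  (3,4): δ = 115.63°  ·
  (3,5): δ = 20.68°  ✓
  (4,5): δ = 85.05°  ·
antipodal pairs: 3

count = 3; pairs: (1,4), (2,5), (3,5)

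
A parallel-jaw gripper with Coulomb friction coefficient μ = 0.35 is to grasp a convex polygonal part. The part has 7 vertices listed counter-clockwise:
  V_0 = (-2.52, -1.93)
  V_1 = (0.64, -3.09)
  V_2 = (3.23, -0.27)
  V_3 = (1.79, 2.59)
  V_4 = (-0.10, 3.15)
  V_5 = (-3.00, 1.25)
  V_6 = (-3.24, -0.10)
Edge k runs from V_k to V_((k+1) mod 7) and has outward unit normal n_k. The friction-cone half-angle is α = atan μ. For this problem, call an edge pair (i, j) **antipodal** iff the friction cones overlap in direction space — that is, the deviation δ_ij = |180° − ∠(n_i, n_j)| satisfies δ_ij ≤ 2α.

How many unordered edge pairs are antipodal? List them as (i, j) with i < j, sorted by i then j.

α = atan 0.35 = 19.29°;  2α = 38.58°
n_0 = (-0.3446, -0.9387)
n_1 = (+0.7365, -0.6764)
n_2 = (+0.8932, +0.4497)
n_3 = (+0.2841, +0.9588)
n_4 = (-0.5480, +0.8365)
n_5 = (-0.9846, +0.1750)
n_6 = (-0.9306, -0.3661)
  (0,1): δ = 112.41°  ·
  (0,2): δ = 43.12°  ·
  (0,3): δ = 3.65°  ✓
  (0,4): δ = 53.39°  ·
  (0,5): δ = 100.08°  ·
  (0,6): δ = 131.63°  ·
  (1,2): δ = 110.71°  ·
  (1,3): δ = 63.94°  ·
  (1,4): δ = 14.20°  ✓
  (1,5): δ = 32.49°  ✓
  (1,6): δ = 64.04°  ·
  (2,3): δ = 133.23°  ·
  (2,4): δ = 83.49°  ·
  (2,5): δ = 36.81°  ✓
  (2,6): δ = 5.25°  ✓
  (3,4): δ = 130.26°  ·
  (3,5): δ = 83.58°  ·
  (3,6): δ = 52.02°  ·
  (4,5): δ = 133.31°  ·
  (4,6): δ = 101.75°  ·
  (5,6): δ = 148.44°  ·
antipodal pairs: 5

count = 5; pairs: (0,3), (1,4), (1,5), (2,5), (2,6)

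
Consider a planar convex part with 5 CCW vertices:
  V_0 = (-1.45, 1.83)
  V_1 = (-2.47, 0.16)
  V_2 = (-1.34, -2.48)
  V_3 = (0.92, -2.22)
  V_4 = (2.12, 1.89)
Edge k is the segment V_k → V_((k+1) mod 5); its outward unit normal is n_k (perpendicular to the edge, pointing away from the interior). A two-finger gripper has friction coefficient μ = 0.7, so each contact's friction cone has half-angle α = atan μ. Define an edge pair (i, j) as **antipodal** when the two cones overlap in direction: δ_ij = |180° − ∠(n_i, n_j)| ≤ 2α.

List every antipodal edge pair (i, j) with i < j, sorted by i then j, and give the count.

α = atan 0.7 = 34.99°;  2α = 69.98°
n_0 = (-0.8534, +0.5212)
n_1 = (-0.9193, -0.3935)
n_2 = (+0.1143, -0.9934)
n_3 = (+0.9599, -0.2803)
n_4 = (-0.0168, +0.9999)
  (0,1): δ = 125.41°  ·
  (0,2): δ = 52.02°  ✓
  (0,3): δ = 15.14°  ✓
  (0,4): δ = 122.38°  ·
  (1,2): δ = 106.61°  ·
  (1,3): δ = 39.45°  ✓
  (1,4): δ = 67.79°  ✓
  (2,3): δ = 112.84°  ·
  (2,4): δ = 5.60°  ✓
  (3,4): δ = 72.76°  ·
antipodal pairs: 5

count = 5; pairs: (0,2), (0,3), (1,3), (1,4), (2,4)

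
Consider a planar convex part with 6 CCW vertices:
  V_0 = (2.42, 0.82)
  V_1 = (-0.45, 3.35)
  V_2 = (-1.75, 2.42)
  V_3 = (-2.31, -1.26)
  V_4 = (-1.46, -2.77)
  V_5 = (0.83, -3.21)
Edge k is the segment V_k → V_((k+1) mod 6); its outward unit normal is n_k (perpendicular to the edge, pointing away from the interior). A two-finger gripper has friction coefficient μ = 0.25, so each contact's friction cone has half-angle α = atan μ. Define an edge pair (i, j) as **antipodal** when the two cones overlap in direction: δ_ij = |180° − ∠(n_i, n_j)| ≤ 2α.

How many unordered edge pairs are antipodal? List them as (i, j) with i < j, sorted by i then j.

count = 2; pairs: (0,3), (2,5)

α = atan 0.25 = 14.04°;  2α = 28.07°
n_0 = (+0.6613, +0.7501)
n_1 = (-0.5818, +0.8133)
n_2 = (-0.9886, +0.1504)
n_3 = (-0.8714, -0.4905)
n_4 = (-0.1887, -0.9820)
n_5 = (+0.9302, -0.3670)
  (0,1): δ = 103.02°  ·
  (0,2): δ = 57.26°  ·
  (0,3): δ = 19.23°  ✓
  (0,4): δ = 30.52°  ·
  (0,5): δ = 109.87°  ·
  (1,2): δ = 134.23°  ·
  (1,3): δ = 96.20°  ·
  (1,4): δ = 46.46°  ·
  (1,5): δ = 32.89°  ·
  (2,3): δ = 141.97°  ·
  (2,4): δ = 92.22°  ·
  (2,5): δ = 12.88°  ✓
  (3,4): δ = 130.25°  ·
  (3,5): δ = 50.91°  ·
  (4,5): δ = 100.66°  ·
antipodal pairs: 2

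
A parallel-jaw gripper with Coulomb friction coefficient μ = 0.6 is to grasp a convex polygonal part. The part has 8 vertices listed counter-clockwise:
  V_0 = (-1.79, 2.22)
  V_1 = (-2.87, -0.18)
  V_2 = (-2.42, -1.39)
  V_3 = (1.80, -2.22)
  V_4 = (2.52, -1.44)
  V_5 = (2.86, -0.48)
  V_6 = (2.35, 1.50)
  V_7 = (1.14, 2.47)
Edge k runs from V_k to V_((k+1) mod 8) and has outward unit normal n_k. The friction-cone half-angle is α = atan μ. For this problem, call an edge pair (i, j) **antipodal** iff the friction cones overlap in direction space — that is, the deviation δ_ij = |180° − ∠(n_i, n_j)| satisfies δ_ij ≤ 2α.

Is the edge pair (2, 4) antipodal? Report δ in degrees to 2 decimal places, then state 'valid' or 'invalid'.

δ = 98.38°, invalid

α = atan 0.6 = 30.96°;  2α = 61.93°
edge 2: e_2 = (+4.22, -0.83);  n_2 = (-0.1930, -0.9812)
edge 4: e_4 = (+0.34, +0.96);  n_4 = (+0.9426, -0.3338)
∠(n_2, n_4) = 81.62°
δ = |180° − 81.62°| = 98.38°
98.38° > 2α = 61.93°  →  invalid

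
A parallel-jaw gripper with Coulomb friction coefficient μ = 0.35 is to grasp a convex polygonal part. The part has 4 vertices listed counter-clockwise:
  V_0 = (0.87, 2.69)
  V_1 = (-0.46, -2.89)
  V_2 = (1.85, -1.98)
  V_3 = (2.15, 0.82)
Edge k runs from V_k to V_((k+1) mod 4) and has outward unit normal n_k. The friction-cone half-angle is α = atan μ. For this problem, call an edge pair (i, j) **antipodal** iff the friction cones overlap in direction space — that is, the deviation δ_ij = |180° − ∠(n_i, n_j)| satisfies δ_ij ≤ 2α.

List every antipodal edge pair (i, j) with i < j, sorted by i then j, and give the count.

α = atan 0.35 = 19.29°;  2α = 38.58°
n_0 = (-0.9728, +0.2319)
n_1 = (+0.3665, -0.9304)
n_2 = (+0.9943, -0.1065)
n_3 = (+0.8252, +0.5648)
  (0,1): δ = 55.09°  ·
  (0,2): δ = 7.29°  ✓
  (0,3): δ = 47.80°  ·
  (1,2): δ = 117.62°  ·
  (1,3): δ = 77.11°  ·
  (2,3): δ = 139.49°  ·
antipodal pairs: 1

count = 1; pairs: (0,2)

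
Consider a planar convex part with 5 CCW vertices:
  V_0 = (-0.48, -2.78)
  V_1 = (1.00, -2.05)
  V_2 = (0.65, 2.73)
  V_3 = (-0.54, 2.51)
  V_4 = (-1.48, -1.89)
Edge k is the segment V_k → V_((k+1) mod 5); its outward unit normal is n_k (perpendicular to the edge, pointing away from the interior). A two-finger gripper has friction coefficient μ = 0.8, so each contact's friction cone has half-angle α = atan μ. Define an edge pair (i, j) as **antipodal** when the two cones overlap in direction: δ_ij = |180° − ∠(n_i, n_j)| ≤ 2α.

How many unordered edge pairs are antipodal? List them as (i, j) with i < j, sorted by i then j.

α = atan 0.8 = 38.66°;  2α = 77.32°
n_0 = (+0.4424, -0.8968)
n_1 = (+0.9973, +0.0730)
n_2 = (-0.1818, +0.9833)
n_3 = (-0.9779, +0.2089)
n_4 = (-0.6648, -0.7470)
  (0,1): δ = 112.07°  ·
  (0,2): δ = 15.78°  ✓
  (0,3): δ = 51.69°  ✓
  (0,4): δ = 112.08°  ·
  (1,2): δ = 83.71°  ·
  (1,3): δ = 16.25°  ✓
  (1,4): δ = 44.14°  ✓
  (2,3): δ = 112.53°  ·
  (2,4): δ = 52.14°  ✓
  (3,4): δ = 119.61°  ·
antipodal pairs: 5

count = 5; pairs: (0,2), (0,3), (1,3), (1,4), (2,4)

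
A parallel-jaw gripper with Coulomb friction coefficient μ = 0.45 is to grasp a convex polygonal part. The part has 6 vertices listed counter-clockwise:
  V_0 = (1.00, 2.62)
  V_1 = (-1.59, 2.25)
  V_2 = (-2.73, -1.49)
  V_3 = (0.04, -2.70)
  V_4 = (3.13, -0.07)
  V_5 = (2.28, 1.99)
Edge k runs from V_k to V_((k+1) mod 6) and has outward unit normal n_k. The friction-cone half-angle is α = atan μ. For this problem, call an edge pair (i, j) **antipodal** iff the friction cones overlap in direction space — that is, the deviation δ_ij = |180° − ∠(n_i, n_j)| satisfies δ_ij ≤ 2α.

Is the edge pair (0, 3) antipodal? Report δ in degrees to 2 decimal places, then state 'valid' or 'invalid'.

δ = 32.27°, valid

α = atan 0.45 = 24.23°;  2α = 48.46°
edge 0: e_0 = (-2.59, -0.37);  n_0 = (-0.1414, +0.9899)
edge 3: e_3 = (+3.09, +2.63);  n_3 = (+0.6481, -0.7615)
∠(n_0, n_3) = 147.73°
δ = |180° − 147.73°| = 32.27°
32.27° ≤ 2α = 48.46°  →  valid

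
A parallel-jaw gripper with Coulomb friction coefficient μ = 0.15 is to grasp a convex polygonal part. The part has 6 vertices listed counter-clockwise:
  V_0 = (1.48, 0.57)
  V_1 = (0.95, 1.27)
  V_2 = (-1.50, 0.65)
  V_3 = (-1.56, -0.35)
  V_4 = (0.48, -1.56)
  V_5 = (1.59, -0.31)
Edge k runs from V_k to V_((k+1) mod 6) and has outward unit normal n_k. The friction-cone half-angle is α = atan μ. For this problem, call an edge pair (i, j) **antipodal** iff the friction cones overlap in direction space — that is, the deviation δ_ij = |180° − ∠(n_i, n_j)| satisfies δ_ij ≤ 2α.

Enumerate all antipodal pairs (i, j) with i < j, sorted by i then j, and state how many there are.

α = atan 0.15 = 8.53°;  2α = 17.06°
n_0 = (+0.7973, +0.6036)
n_1 = (-0.2453, +0.9694)
n_2 = (-0.9982, +0.0599)
n_3 = (-0.5101, -0.8601)
n_4 = (+0.7477, -0.6640)
n_5 = (+0.9923, +0.1240)
  (0,1): δ = 112.93°  ·
  (0,2): δ = 40.56°  ·
  (0,3): δ = 22.20°  ·
  (0,4): δ = 101.26°  ·
  (0,5): δ = 149.99°  ·
  (1,2): δ = 107.63°  ·
  (1,3): δ = 44.87°  ·
  (1,4): δ = 34.19°  ·
  (1,5): δ = 82.92°  ·
  (2,3): δ = 117.24°  ·
  (2,4): δ = 38.17°  ·
  (2,5): δ = 10.56°  ✓
  (3,4): δ = 100.93°  ·
  (3,5): δ = 52.20°  ·
  (4,5): δ = 131.27°  ·
antipodal pairs: 1

count = 1; pairs: (2,5)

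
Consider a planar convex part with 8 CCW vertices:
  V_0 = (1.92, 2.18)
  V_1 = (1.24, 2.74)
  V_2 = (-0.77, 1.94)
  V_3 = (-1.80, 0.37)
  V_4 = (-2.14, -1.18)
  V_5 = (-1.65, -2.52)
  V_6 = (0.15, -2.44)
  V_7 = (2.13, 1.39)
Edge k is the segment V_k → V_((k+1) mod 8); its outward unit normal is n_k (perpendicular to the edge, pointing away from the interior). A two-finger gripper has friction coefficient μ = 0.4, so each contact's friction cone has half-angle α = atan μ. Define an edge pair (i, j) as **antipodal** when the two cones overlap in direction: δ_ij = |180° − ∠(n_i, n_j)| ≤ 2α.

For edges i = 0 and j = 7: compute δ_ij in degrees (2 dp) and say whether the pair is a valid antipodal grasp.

α = atan 0.4 = 21.80°;  2α = 43.60°
edge 0: e_0 = (-0.68, +0.56);  n_0 = (+0.6357, +0.7719)
edge 7: e_7 = (-0.21, +0.79);  n_7 = (+0.9664, +0.2569)
∠(n_0, n_7) = 35.64°
δ = |180° − 35.64°| = 144.36°
144.36° > 2α = 43.60°  →  invalid

δ = 144.36°, invalid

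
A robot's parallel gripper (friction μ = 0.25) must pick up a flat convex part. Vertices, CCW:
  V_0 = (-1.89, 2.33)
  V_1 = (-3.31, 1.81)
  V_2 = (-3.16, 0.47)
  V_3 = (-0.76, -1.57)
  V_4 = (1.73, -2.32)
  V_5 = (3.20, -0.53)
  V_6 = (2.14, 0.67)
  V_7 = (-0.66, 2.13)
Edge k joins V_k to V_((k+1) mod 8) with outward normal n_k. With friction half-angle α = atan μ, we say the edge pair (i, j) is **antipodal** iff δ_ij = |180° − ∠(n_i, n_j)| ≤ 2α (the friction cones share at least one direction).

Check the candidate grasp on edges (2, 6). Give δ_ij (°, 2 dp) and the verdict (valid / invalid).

α = atan 0.25 = 14.04°;  2α = 28.07°
edge 2: e_2 = (+2.40, -2.04);  n_2 = (-0.6476, -0.7619)
edge 6: e_6 = (-2.80, +1.46);  n_6 = (+0.4623, +0.8867)
∠(n_2, n_6) = 167.17°
δ = |180° − 167.17°| = 12.83°
12.83° ≤ 2α = 28.07°  →  valid

δ = 12.83°, valid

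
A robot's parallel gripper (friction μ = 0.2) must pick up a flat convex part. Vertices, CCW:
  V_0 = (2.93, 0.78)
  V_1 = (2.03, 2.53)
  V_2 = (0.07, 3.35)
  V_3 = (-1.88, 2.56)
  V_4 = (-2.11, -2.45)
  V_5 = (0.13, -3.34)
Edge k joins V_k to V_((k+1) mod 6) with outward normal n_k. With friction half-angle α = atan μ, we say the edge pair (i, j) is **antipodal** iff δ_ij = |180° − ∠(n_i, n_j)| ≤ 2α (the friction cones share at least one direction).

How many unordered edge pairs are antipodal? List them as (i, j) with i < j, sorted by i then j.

count = 1; pairs: (1,4)

α = atan 0.2 = 11.31°;  2α = 22.62°
n_0 = (+0.8893, +0.4573)
n_1 = (+0.3860, +0.9225)
n_2 = (-0.3755, +0.9268)
n_3 = (-0.9989, +0.0459)
n_4 = (-0.3692, -0.9293)
n_5 = (+0.8271, -0.5621)
  (0,1): δ = 139.92°  ·
  (0,2): δ = 95.16°  ·
  (0,3): δ = 29.84°  ·
  (0,4): δ = 41.11°  ·
  (0,5): δ = 118.58°  ·
  (1,2): δ = 135.24°  ·
  (1,3): δ = 69.93°  ·
  (1,4): δ = 1.03°  ✓
  (1,5): δ = 78.50°  ·
  (2,3): δ = 114.68°  ·
  (2,4): δ = 43.72°  ·
  (2,5): δ = 33.75°  ·
  (3,4): δ = 109.04°  ·
  (3,5): δ = 31.57°  ·
  (4,5): δ = 102.53°  ·
antipodal pairs: 1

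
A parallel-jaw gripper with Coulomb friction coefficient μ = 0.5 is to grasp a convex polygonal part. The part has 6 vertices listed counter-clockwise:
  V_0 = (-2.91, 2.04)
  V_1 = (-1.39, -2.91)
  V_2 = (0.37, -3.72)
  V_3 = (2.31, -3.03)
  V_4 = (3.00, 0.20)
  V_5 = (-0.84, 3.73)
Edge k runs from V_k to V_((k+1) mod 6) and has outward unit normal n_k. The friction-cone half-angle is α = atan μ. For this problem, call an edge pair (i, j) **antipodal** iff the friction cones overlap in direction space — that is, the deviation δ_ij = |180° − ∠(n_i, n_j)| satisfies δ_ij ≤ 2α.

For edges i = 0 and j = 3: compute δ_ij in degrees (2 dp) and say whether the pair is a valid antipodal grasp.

α = atan 0.5 = 26.57°;  2α = 53.13°
edge 0: e_0 = (+1.52, -4.95);  n_0 = (-0.9559, -0.2935)
edge 3: e_3 = (+0.69, +3.23);  n_3 = (+0.9779, -0.2089)
∠(n_0, n_3) = 150.87°
δ = |180° − 150.87°| = 29.13°
29.13° ≤ 2α = 53.13°  →  valid

δ = 29.13°, valid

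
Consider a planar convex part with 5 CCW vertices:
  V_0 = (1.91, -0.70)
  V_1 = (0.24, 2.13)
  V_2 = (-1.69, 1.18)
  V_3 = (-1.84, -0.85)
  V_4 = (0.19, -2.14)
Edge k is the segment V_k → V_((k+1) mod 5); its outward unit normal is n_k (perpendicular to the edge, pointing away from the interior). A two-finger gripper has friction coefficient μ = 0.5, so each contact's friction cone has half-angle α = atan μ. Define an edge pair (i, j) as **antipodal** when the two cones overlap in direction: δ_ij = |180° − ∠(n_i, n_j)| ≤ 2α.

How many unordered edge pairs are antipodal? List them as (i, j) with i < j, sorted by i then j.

α = atan 0.5 = 26.57°;  2α = 53.13°
n_0 = (+0.8612, +0.5082)
n_1 = (-0.4416, +0.8972)
n_2 = (-0.9973, +0.0737)
n_3 = (-0.5363, -0.8440)
n_4 = (+0.6419, -0.7668)
  (0,1): δ = 94.34°  ·
  (0,2): δ = 34.77°  ✓
  (0,3): δ = 27.02°  ✓
  (0,4): δ = 99.39°  ·
  (1,2): δ = 120.43°  ·
  (1,3): δ = 58.64°  ·
  (1,4): δ = 13.73°  ✓
  (2,3): δ = 118.21°  ·
  (2,4): δ = 45.84°  ✓
  (3,4): δ = 107.63°  ·
antipodal pairs: 4

count = 4; pairs: (0,2), (0,3), (1,4), (2,4)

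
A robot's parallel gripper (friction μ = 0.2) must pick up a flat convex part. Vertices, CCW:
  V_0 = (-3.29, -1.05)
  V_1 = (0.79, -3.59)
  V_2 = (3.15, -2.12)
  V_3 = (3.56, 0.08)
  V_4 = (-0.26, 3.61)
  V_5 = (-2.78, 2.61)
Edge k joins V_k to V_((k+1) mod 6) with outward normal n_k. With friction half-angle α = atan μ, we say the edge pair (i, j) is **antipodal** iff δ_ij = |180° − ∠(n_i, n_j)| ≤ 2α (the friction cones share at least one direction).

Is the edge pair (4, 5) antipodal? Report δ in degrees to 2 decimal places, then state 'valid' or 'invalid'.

δ = 119.58°, invalid

α = atan 0.2 = 11.31°;  2α = 22.62°
edge 4: e_4 = (-2.52, -1.00);  n_4 = (-0.3688, +0.9295)
edge 5: e_5 = (-0.51, -3.66);  n_5 = (-0.9904, +0.1380)
∠(n_4, n_5) = 60.42°
δ = |180° − 60.42°| = 119.58°
119.58° > 2α = 22.62°  →  invalid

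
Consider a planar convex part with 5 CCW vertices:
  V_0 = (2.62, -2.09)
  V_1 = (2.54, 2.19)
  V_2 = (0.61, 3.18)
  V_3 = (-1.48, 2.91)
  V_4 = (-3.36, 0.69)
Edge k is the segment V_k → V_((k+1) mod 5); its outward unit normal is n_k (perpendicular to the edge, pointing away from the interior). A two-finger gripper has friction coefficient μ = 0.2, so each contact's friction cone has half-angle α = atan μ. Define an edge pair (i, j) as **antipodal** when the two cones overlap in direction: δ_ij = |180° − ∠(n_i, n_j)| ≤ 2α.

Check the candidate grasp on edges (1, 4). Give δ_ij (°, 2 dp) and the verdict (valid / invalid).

δ = 2.22°, valid

α = atan 0.2 = 11.31°;  2α = 22.62°
edge 1: e_1 = (-1.93, +0.99);  n_1 = (+0.4564, +0.8898)
edge 4: e_4 = (+5.98, -2.78);  n_4 = (-0.4216, -0.9068)
∠(n_1, n_4) = 177.78°
δ = |180° − 177.78°| = 2.22°
2.22° ≤ 2α = 22.62°  →  valid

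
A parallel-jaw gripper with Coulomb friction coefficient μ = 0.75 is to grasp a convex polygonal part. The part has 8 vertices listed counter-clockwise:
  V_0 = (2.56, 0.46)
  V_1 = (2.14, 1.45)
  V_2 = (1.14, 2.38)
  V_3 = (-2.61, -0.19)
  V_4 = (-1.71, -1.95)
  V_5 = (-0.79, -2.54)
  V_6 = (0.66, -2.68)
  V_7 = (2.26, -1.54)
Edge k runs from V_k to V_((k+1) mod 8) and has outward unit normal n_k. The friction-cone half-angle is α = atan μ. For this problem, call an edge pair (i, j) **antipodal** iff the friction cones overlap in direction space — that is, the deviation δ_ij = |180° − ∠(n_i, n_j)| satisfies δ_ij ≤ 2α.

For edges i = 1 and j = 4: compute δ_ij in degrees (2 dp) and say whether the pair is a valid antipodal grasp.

α = atan 0.75 = 36.87°;  2α = 73.74°
edge 1: e_1 = (-1.00, +0.93);  n_1 = (+0.6810, +0.7323)
edge 4: e_4 = (+0.92, -0.59);  n_4 = (-0.5398, -0.8418)
∠(n_1, n_4) = 169.75°
δ = |180° − 169.75°| = 10.25°
10.25° ≤ 2α = 73.74°  →  valid

δ = 10.25°, valid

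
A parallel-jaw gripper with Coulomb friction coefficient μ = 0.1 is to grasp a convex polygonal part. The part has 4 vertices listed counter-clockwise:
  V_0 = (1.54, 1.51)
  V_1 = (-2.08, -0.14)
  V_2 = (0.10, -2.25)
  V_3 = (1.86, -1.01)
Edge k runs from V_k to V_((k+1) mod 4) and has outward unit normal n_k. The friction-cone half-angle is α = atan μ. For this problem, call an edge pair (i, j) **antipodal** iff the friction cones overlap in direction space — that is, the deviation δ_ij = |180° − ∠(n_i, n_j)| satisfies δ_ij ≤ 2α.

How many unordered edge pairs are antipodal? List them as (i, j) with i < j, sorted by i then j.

α = atan 0.1 = 5.71°;  2α = 11.42°
n_0 = (-0.4147, +0.9099)
n_1 = (-0.6955, -0.7185)
n_2 = (+0.5760, -0.8175)
n_3 = (+0.9920, +0.1260)
  (0,1): δ = 68.57°  ·
  (0,2): δ = 10.66°  ✓
  (0,3): δ = 72.73°  ·
  (1,2): δ = 100.77°  ·
  (1,3): δ = 38.70°  ·
  (2,3): δ = 117.93°  ·
antipodal pairs: 1

count = 1; pairs: (0,2)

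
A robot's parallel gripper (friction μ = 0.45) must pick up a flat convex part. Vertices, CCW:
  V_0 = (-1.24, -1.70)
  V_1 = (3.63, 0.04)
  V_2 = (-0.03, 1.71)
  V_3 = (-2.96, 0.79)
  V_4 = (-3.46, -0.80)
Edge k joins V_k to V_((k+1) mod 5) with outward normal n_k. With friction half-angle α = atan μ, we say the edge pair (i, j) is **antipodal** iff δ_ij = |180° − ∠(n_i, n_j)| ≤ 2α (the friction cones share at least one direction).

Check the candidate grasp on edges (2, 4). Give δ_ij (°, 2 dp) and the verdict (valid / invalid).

δ = 39.50°, valid

α = atan 0.45 = 24.23°;  2α = 48.46°
edge 2: e_2 = (-2.93, -0.92);  n_2 = (-0.2996, +0.9541)
edge 4: e_4 = (+2.22, -0.90);  n_4 = (-0.3757, -0.9267)
∠(n_2, n_4) = 140.50°
δ = |180° − 140.50°| = 39.50°
39.50° ≤ 2α = 48.46°  →  valid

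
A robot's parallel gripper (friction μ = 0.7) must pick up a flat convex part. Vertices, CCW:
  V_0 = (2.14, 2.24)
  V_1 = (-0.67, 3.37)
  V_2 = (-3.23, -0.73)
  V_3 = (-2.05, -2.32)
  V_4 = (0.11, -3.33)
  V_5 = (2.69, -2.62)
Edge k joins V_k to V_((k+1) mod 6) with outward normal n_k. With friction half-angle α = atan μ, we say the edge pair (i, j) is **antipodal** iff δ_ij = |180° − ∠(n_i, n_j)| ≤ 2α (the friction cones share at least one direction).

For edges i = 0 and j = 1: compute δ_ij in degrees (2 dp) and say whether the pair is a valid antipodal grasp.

α = atan 0.7 = 34.99°;  2α = 69.98°
edge 0: e_0 = (-2.81, +1.13);  n_0 = (+0.3731, +0.9278)
edge 1: e_1 = (-2.56, -4.10);  n_1 = (-0.8482, +0.5296)
∠(n_0, n_1) = 79.93°
δ = |180° − 79.93°| = 100.07°
100.07° > 2α = 69.98°  →  invalid

δ = 100.07°, invalid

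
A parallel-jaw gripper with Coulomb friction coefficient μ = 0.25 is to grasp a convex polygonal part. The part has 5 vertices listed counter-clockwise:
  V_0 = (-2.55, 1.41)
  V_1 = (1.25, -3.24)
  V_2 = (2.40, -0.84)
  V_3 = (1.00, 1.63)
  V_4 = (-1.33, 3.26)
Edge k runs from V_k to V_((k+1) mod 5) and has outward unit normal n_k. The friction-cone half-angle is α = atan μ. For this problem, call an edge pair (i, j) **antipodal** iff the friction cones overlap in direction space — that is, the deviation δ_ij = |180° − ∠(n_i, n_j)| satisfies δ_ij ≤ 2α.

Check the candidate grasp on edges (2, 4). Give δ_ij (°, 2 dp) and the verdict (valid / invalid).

δ = 62.95°, invalid

α = atan 0.25 = 14.04°;  2α = 28.07°
edge 2: e_2 = (-1.40, +2.47);  n_2 = (+0.8700, +0.4931)
edge 4: e_4 = (-1.22, -1.85);  n_4 = (-0.8348, +0.5505)
∠(n_2, n_4) = 117.05°
δ = |180° − 117.05°| = 62.95°
62.95° > 2α = 28.07°  →  invalid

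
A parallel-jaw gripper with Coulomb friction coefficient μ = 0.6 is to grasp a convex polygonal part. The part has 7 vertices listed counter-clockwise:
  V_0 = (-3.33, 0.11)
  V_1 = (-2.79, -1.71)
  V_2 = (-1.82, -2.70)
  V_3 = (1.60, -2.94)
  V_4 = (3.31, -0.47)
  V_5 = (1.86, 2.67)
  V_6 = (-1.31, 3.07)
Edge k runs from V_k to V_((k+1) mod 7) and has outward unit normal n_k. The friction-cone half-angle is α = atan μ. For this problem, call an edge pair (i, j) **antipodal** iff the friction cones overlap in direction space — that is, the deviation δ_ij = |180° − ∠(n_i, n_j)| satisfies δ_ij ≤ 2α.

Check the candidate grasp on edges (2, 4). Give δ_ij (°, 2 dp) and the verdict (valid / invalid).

δ = 61.20°, valid

α = atan 0.6 = 30.96°;  2α = 61.93°
edge 2: e_2 = (+3.42, -0.24);  n_2 = (-0.0700, -0.9975)
edge 4: e_4 = (-1.45, +3.14);  n_4 = (+0.9079, +0.4192)
∠(n_2, n_4) = 118.80°
δ = |180° − 118.80°| = 61.20°
61.20° ≤ 2α = 61.93°  →  valid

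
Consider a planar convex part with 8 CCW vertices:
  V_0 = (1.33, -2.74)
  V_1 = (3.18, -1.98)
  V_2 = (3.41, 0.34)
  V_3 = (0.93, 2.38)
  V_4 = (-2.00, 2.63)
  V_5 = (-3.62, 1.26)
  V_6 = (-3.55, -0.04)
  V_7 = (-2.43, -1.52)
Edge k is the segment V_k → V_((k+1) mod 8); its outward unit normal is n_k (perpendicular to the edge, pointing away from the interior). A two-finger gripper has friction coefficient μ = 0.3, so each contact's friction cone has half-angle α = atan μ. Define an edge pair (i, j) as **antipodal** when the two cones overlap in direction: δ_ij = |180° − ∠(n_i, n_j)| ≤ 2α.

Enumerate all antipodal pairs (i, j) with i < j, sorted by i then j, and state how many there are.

count = 6; pairs: (0,3), (0,4), (1,5), (2,6), (2,7), (3,7)

α = atan 0.3 = 16.70°;  2α = 33.40°
n_0 = (+0.3800, -0.9250)
n_1 = (+0.9951, -0.0987)
n_2 = (+0.6353, +0.7723)
n_3 = (+0.0850, +0.9964)
n_4 = (-0.6457, +0.7636)
n_5 = (-0.9986, -0.0538)
n_6 = (-0.7974, -0.6034)
n_7 = (-0.3086, -0.9512)
  (0,1): δ = 118.00°  ·
  (0,2): δ = 61.77°  ·
  (0,3): δ = 27.21°  ✓
  (0,4): δ = 17.89°  ✓
  (0,5): δ = 70.75°  ·
  (0,6): δ = 104.78°  ·
  (0,7): δ = 139.69°  ·
  (1,2): δ = 123.78°  ·
  (1,3): δ = 89.22°  ·
  (1,4): δ = 44.12°  ·
  (1,5): δ = 8.74°  ✓
  (1,6): δ = 42.78°  ·
  (1,7): δ = 77.69°  ·
  (2,3): δ = 145.44°  ·
  (2,4): δ = 100.34°  ·
  (2,5): δ = 47.48°  ·
  (2,6): δ = 13.44°  ✓
  (2,7): δ = 21.46°  ✓
  (3,4): δ = 134.90°  ·
  (3,5): δ = 82.04°  ·
  (3,6): δ = 48.01°  ·
  (3,7): δ = 13.10°  ✓
  (4,5): δ = 127.14°  ·
  (4,6): δ = 93.10°  ·
  (4,7): δ = 58.20°  ·
  (5,6): δ = 145.97°  ·
  (5,7): δ = 111.06°  ·
  (6,7): δ = 145.09°  ·
antipodal pairs: 6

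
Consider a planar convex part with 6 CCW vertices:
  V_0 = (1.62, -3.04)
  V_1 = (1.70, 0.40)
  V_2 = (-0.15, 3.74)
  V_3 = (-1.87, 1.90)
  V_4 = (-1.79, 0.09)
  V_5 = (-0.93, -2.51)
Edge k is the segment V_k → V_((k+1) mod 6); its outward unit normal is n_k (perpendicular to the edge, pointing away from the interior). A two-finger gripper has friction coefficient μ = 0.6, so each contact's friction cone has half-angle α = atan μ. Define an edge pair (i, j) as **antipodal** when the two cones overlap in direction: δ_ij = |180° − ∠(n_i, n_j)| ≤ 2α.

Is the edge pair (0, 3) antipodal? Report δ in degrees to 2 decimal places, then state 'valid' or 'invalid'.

α = atan 0.6 = 30.96°;  2α = 61.93°
edge 0: e_0 = (+0.08, +3.44);  n_0 = (+0.9997, -0.0232)
edge 3: e_3 = (+0.08, -1.81);  n_3 = (-0.9990, -0.0442)
∠(n_0, n_3) = 176.14°
δ = |180° − 176.14°| = 3.86°
3.86° ≤ 2α = 61.93°  →  valid

δ = 3.86°, valid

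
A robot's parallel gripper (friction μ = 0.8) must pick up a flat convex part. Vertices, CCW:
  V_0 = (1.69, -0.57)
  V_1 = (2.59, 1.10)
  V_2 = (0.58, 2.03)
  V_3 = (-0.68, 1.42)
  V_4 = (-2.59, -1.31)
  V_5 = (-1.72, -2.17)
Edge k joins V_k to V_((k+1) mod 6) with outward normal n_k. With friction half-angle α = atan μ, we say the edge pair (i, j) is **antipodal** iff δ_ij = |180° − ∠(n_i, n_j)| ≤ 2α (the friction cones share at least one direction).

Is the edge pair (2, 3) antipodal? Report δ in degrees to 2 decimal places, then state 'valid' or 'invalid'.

α = atan 0.8 = 38.66°;  2α = 77.32°
edge 2: e_2 = (-1.26, -0.61);  n_2 = (-0.4357, +0.9001)
edge 3: e_3 = (-1.91, -2.73);  n_3 = (-0.8194, +0.5733)
∠(n_2, n_3) = 29.19°
δ = |180° − 29.19°| = 150.81°
150.81° > 2α = 77.32°  →  invalid

δ = 150.81°, invalid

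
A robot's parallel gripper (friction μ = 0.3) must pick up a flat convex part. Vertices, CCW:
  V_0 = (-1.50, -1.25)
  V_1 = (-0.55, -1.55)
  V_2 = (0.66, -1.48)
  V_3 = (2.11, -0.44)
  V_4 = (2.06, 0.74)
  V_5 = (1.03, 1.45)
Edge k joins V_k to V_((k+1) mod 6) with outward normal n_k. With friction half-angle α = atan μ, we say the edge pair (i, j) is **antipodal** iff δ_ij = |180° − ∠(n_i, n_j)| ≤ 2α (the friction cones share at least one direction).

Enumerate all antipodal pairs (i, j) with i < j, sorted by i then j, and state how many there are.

α = atan 0.3 = 16.70°;  2α = 33.40°
n_0 = (-0.3011, -0.9536)
n_1 = (+0.0578, -0.9983)
n_2 = (+0.5828, -0.8126)
n_3 = (+0.9991, +0.0423)
n_4 = (+0.5675, +0.8233)
n_5 = (-0.7297, +0.6838)
  (0,1): δ = 159.16°  ·
  (0,2): δ = 126.82°  ·
  (0,3): δ = 70.05°  ·
  (0,4): δ = 17.05°  ✓
  (0,5): δ = 64.39°  ·
  (1,2): δ = 147.66°  ·
  (1,3): δ = 90.88°  ·
  (1,4): δ = 37.89°  ·
  (1,5): δ = 43.55°  ·
  (2,3): δ = 123.22°  ·
  (2,4): δ = 70.23°  ·
  (2,5): δ = 11.21°  ✓
  (3,4): δ = 127.01°  ·
  (3,5): δ = 45.56°  ·
  (4,5): δ = 98.56°  ·
antipodal pairs: 2

count = 2; pairs: (0,4), (2,5)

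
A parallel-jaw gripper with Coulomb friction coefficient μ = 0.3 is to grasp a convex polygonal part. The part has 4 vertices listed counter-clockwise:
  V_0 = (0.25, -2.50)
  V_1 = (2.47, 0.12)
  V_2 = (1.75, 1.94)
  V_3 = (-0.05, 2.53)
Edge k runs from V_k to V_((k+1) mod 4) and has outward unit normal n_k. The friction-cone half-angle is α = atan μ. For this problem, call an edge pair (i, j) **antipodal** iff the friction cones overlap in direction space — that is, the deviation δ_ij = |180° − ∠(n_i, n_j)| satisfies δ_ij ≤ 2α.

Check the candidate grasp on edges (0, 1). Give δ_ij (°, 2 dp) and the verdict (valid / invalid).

α = atan 0.3 = 16.70°;  2α = 33.40°
edge 0: e_0 = (+2.22, +2.62);  n_0 = (+0.7629, -0.6465)
edge 1: e_1 = (-0.72, +1.82);  n_1 = (+0.9299, +0.3679)
∠(n_0, n_1) = 61.86°
δ = |180° − 61.86°| = 118.14°
118.14° > 2α = 33.40°  →  invalid

δ = 118.14°, invalid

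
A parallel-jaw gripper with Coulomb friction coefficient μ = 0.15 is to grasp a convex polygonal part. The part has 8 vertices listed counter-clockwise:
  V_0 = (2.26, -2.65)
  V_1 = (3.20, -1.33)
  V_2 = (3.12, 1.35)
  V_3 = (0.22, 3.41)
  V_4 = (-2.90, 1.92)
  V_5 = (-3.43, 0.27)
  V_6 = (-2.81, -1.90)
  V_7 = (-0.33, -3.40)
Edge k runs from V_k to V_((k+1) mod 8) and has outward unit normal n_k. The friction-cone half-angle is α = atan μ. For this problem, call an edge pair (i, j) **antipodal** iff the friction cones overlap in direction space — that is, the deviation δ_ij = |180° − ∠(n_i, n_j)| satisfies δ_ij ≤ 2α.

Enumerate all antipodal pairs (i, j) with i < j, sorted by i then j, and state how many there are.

count = 3; pairs: (1,5), (2,6), (3,7)

α = atan 0.15 = 8.53°;  2α = 17.06°
n_0 = (+0.8146, -0.5801)
n_1 = (+0.9996, +0.0298)
n_2 = (+0.5791, +0.8153)
n_3 = (-0.4309, +0.9024)
n_4 = (-0.9521, +0.3058)
n_5 = (-0.9615, -0.2747)
n_6 = (-0.5175, -0.8557)
n_7 = (+0.2781, -0.9605)
  (0,1): δ = 142.83°  ·
  (0,2): δ = 89.93°  ·
  (0,3): δ = 29.02°  ·
  (0,4): δ = 17.65°  ·
  (0,5): δ = 51.40°  ·
  (0,6): δ = 94.29°  ·
  (0,7): δ = 141.61°  ·
  (1,2): δ = 127.10°  ·
  (1,3): δ = 66.18°  ·
  (1,4): δ = 19.52°  ·
  (1,5): δ = 14.24°  ✓
  (1,6): δ = 57.12°  ·
  (1,7): δ = 104.44°  ·
  (2,3): δ = 119.08°  ·
  (2,4): δ = 72.42°  ·
  (2,5): δ = 38.67°  ·
  (2,6): δ = 4.22°  ✓
  (2,7): δ = 51.54°  ·
  (3,4): δ = 133.34°  ·
  (3,5): δ = 99.58°  ·
  (3,6): δ = 56.69°  ·
  (3,7): δ = 9.38°  ✓
  (4,5): δ = 146.25°  ·
  (4,6): δ = 103.36°  ·
  (4,7): δ = 56.04°  ·
  (5,6): δ = 137.11°  ·
  (5,7): δ = 89.80°  ·
  (6,7): δ = 132.68°  ·
antipodal pairs: 3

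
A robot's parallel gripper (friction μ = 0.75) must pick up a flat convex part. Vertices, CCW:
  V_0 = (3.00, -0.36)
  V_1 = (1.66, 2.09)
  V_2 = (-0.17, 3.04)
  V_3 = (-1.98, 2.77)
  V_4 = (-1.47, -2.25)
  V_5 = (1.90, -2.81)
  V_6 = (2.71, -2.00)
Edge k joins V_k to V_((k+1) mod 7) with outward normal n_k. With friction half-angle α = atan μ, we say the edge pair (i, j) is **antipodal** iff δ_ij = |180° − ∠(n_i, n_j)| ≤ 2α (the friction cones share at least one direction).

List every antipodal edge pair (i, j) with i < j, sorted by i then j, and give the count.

α = atan 0.75 = 36.87°;  2α = 73.74°
n_0 = (+0.8773, +0.4799)
n_1 = (+0.4607, +0.8875)
n_2 = (-0.1475, +0.9891)
n_3 = (-0.9949, -0.1011)
n_4 = (-0.1639, -0.9865)
n_5 = (+0.7071, -0.7071)
n_6 = (+0.9847, -0.1741)
  (0,1): δ = 146.11°  ·
  (0,2): δ = 110.19°  ·
  (0,3): δ = 22.87°  ✓
  (0,4): δ = 51.89°  ✓
  (0,5): δ = 106.32°  ·
  (0,6): δ = 141.30°  ·
  (1,2): δ = 144.08°  ·
  (1,3): δ = 56.76°  ✓
  (1,4): δ = 18.00°  ✓
  (1,5): δ = 72.43°  ✓
  (1,6): δ = 107.41°  ·
  (2,3): δ = 92.68°  ·
  (2,4): δ = 17.92°  ✓
  (2,5): δ = 36.52°  ✓
  (2,6): δ = 71.49°  ✓
  (3,4): δ = 105.24°  ·
  (3,5): δ = 50.80°  ✓
  (3,6): δ = 15.83°  ✓
  (4,5): δ = 125.57°  ·
  (4,6): δ = 90.59°  ·
  (5,6): δ = 145.03°  ·
antipodal pairs: 10

count = 10; pairs: (0,3), (0,4), (1,3), (1,4), (1,5), (2,4), (2,5), (2,6), (3,5), (3,6)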